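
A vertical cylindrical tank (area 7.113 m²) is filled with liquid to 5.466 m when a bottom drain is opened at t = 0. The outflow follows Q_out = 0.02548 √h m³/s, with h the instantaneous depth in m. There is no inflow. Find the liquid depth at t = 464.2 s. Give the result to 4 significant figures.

2.270 m

Accumulation of liquid (constant cross-section A): A dh/dt = −0.02548 √h.
This is separable: 2 d(√h)/dt = −0.02548/A, so √h = √h₀ − (0.02548/(2A)) t.
√h = √5.466 − 0.02548·464.2/(2·7.113) = 2.33795 − 0.831422 = 1.50653.
h = 1.50653² = 2.26962 m.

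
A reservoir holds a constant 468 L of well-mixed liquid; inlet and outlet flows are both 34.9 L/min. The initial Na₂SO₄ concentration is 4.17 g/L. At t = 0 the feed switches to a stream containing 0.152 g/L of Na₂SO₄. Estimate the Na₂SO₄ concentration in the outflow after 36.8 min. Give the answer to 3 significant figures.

Species balance on the tank: V dC/dt = Q(C_in − C).
Time constant τ = V/Q = 468/34.9 = 13.410 min.
Integrating: C(t) = C_in + (C₀ − C_in) e^(−t/τ).
C(36.8) = 0.152 + (4.17 − 0.152)·e^(−36.8/13.410) = 0.152 + (4.0180)·0.064295 = 0.41034 g/L.

0.410 g/L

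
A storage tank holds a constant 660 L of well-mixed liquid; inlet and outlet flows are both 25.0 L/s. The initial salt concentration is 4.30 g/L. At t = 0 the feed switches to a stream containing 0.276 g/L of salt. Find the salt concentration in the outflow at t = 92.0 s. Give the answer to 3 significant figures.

0.399 g/L

Mass balance on the solute (V constant): V dC/dt = Q(C_in − C).
Time constant τ = V/Q = 660/25.0 = 26.400 s.
Solution: C(t) = C_in + (C₀ − C_in) e^(−t/τ).
C(92.0) = 0.276 + (4.30 − 0.276)·e^(−92.0/26.400) = 0.276 + (4.0240)·0.030658 = 0.39937 g/L.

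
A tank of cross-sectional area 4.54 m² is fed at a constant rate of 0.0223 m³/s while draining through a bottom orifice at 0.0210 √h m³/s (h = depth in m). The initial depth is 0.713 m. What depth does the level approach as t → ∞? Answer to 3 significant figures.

A dh/dt = Q_in − 0.0210 √h. Steady state requires inflow = outflow:
Q_in = 0.0210 √h_ss ⇒ √h_ss = 0.0223/0.0210 = 1.0619.
h_ss = 1.0619² = 1.1276 m. (Since h₀ = 0.713 m < h_ss, the level will rise toward this value.)

1.13 m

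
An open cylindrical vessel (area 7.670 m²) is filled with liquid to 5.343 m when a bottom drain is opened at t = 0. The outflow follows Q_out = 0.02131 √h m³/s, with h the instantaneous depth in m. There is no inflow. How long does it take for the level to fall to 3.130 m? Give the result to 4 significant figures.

A dh/dt = −Q_out = −0.02131 √h.
∫ h^(−1/2) dh = −(0.02131/A) ∫ dt, giving 2√h = 2√h₀ − (0.02131/A) t.
t = 2A(√h₀ − √h)/0.02131 = 2·7.670·(√5.343 − √3.130)/0.02131
  = 15.3400 × (2.31149 − 1.76918) / 0.02131 = 390.384 s.

390.4 s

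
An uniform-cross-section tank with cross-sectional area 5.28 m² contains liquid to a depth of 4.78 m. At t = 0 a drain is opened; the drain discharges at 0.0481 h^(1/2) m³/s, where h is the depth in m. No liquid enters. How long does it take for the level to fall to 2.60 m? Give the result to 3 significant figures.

126 s

With no inflow, A dh/dt = −0.0481 √h.
This is separable: 2 d(√h)/dt = −0.0481/A, so √h = √h₀ − (0.0481/(2A)) t.
t = 2A(√h₀ − √h)/0.0481 = 2·5.28·(√4.78 − √2.60)/0.0481
  = 10.560 × (2.1863 − 1.6125) / 0.0481 = 125.99 s.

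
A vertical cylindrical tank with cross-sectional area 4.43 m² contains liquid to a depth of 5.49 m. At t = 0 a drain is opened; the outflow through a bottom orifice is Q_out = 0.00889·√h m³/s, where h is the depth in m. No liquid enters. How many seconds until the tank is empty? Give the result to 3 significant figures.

2340 s

A dh/dt = −Q_out = −0.00889 √h.
This is separable: 2 d(√h)/dt = −0.00889/A, so √h = √h₀ − (0.00889/(2A)) t.
Set h = 0: 2√h₀ = (0.00889/A) t_empty ⇒ t_empty = 2A√h₀/0.00889.
t_empty = 2·4.43·√5.49/0.00889 = 8.8600·2.3431/0.00889 = 2335.2 s.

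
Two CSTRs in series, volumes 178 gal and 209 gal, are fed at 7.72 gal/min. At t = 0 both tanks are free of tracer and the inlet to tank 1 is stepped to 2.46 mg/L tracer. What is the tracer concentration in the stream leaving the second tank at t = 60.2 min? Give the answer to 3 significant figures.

Time constants: τᵢ = Vᵢ/Q for each well-mixed tank.
τ₁ = 178/7.72 = 23.057 min; τ₂ = 209/7.72 = 27.073 min.
Solving the cascade with C₁(0)=C₂(0)=0 gives C₂(t) = C_in[1 − (τ₁ e^(−t/τ₁) − τ₂ e^(−t/τ₂))/(τ₁ − τ₂)].
At t = 60.2: e^(−t/τ₁) = 0.073467, e^(−t/τ₂) = 0.10821.
C₂ = 2.46·[1 − (23.057·0.073467 − 27.073·0.10821)/(-4.0155)] = 2.46·0.69228 = 1.7030 mg/L.

1.70 mg/L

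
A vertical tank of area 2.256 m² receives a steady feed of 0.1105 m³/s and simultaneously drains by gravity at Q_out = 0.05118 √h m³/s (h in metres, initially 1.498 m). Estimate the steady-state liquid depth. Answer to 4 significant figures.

4.661 m

Level balance: A dh/dt = 0.1105 − 0.05118 √h. Setting dh/dt = 0:
Q_in = 0.05118 √h_ss ⇒ √h_ss = 0.1105/0.05118 = 2.15905.
h_ss = 2.15905² = 4.66148 m. (Since h₀ = 1.498 m < h_ss, the level will rise toward this value.)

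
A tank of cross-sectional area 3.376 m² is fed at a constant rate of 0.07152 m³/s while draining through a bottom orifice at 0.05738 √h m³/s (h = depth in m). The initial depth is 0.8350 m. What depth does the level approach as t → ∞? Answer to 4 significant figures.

1.554 m

Accumulation of liquid (constant cross-section A): A dh/dt = Q_in − 0.05738 √h. At steady state dh/dt = 0:
Q_in = 0.05738 √h_ss ⇒ √h_ss = 0.07152/0.05738 = 1.24643.
h_ss = 1.24643² = 1.55358 m. (Since h₀ = 0.8350 m < h_ss, the level will rise toward this value.)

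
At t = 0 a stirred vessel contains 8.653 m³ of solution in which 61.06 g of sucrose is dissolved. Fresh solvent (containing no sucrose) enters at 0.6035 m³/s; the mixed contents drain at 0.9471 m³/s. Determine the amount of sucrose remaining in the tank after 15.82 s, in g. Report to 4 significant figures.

Let m(t) be the amount of sucrose. Volume: V(t) = V₀ + (Q_in − Q_out) t = 8.653 − 0.343600 t; V(15.82) = 3.21725 m³.
No sucrose enters, so dm/dt = −Q_out · (m/V).
Separate: dm/m = −Q_out dt/V(t) ⇒ ln(m/m₀) = −(Q_out/(Q_in−Q_out)) ln(V/V₀).
m = m₀ (V₀/V)^(Q_out/(Q_in−Q_out)) = 61.06 × (8.653/3.21725)^(-2.75640) = 3.99374 g.

3.994 g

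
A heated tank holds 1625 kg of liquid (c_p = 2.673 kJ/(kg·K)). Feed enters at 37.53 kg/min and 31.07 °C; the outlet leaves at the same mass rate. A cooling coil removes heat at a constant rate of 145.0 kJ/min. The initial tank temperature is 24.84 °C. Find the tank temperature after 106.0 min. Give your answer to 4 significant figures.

29.21 °C

Heat balance on the well-mixed liquid: M c_p dT/dt = ṁ c_p (T_in − T) − 145.0.
Rearrange: dT/dt = (T_ss − T)/τ with τ = M/ṁ = 43.2987 min and T_ss = T_in − Q̇/(ṁ c_p) = 29.6246 °C.
Integrating: T(t) = T_ss + (T₀ − T_ss) e^(−t/τ).
T(106.0) = 29.6246 + (-4.78459)·e^(−106.0/43.2987) = 29.6246 + (-4.78459)·0.0864568 = 29.2109 °C.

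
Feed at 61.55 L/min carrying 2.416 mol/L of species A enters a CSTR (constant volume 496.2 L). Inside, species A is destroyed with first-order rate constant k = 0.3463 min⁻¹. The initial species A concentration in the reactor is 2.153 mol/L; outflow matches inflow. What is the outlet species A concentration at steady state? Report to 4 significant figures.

Species balance: V dC/dt = Q C_in − Q C − k V C.
At steady state: 0 = Q C_in − (Q + kV) C_ss, so C_ss = Q C_in/(Q + kV).
C_ss = 61.55·2.416/(61.55 + 0.3463·496.2) = 148.705/233.384 = 0.637168 mol/L.

0.6372 mol/L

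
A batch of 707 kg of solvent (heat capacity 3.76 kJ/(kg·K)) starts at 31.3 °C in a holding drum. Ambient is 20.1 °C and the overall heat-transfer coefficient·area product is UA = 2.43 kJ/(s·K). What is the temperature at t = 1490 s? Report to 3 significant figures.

23.0 °C

M c_p dT/dt = −UA(T − T_amb).
dT/dt = (T_ss − T)/τ with T_ss = T_amb = 20.100 °C, τ = M c_p/UA = 707·3.76/2.43 = 1094.0 s.
Solution: T(t) = T_ss + (T₀ − T_ss) e^(−t/τ).
T(1490) = 20.100 + (11.200)·0.25614 = 22.969 °C.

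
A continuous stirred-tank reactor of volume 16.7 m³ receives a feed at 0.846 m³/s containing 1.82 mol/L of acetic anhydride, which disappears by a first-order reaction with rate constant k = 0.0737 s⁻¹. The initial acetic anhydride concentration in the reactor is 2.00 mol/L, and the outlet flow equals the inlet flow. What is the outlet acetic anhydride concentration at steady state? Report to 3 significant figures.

V dC/dt = Q(C_in − C) − k V C.
At steady state: 0 = Q C_in − (Q + kV) C_ss, so C_ss = Q C_in/(Q + kV).
C_ss = 0.846·1.82/(0.846 + 0.0737·16.7) = 1.5397/2.0768 = 0.74139 mol/L.

0.741 mol/L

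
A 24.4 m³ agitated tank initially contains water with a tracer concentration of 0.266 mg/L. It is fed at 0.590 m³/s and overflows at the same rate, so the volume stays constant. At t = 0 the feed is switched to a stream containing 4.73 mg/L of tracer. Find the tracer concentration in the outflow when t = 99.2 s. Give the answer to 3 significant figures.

4.32 mg/L

Mass balance on the solute (V constant): V dC/dt = Q(C_in − C).
Time constant τ = V/Q = 24.4/0.590 = 41.356 s.
Solution: C(t) = C_in + (C₀ − C_in) e^(−t/τ).
C(99.2) = 4.73 + (0.266 − 4.73)·e^(−99.2/41.356) = 4.73 + (-4.4640)·0.090837 = 4.3245 mg/L.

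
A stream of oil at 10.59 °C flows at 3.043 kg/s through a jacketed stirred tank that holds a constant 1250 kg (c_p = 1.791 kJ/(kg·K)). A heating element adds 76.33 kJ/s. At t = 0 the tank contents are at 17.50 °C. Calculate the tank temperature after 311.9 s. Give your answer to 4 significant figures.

21.27 °C

First-law balance (no shaft work): M c_p dT/dt = ṁ c_p (T_in − T) + 76.33.
Rearrange: dT/dt = (T_ss − T)/τ with τ = M/ṁ = 410.779 s and T_ss = T_in + Q̇/(ṁ c_p) = 24.5955 °C.
T approaches T_ss exponentially: T(t) = T_ss + (T₀ − T_ss) e^(−t/τ).
T(311.9) = 24.5955 + (-7.09547)·e^(−311.9/410.779) = 24.5955 + (-7.09547)·0.467999 = 21.2748 °C.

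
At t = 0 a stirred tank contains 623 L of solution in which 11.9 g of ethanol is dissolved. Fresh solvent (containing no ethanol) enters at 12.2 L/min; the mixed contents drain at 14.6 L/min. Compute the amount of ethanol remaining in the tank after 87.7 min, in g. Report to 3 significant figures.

0.969 g

Total volume: dV/dt = Q_in − Q_out = -2.4000 L/min, so V(t) = 623 − 2.4000 t and V(87.7) = 412.52 L.
No ethanol enters, so dm/dt = −Q_out · (m/V).
dm/m = −Q_out dt/(V₀ − 2.4000 t); integrating gives ln(m/m₀) = −(Q_out/(Q_in−Q_out)) ln(V/V₀).
m = m₀ (V₀/V)^(Q_out/(Q_in−Q_out)) = 11.9 × (623/412.52)^(-6.0833) = 0.96910 g.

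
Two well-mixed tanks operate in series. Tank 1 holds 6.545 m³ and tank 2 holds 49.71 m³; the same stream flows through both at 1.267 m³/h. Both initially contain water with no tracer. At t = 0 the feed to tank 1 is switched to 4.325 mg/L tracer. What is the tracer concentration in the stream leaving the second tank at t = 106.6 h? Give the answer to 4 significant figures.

3.996 mg/L

Time constants: τᵢ = Vᵢ/Q for each well-mixed tank.
τ₁ = 6.545/1.267 = 5.16575 h; τ₂ = 49.71/1.267 = 39.2344 h.
Solving the cascade with C₁(0)=C₂(0)=0 gives C₂(t) = C_in[1 − (τ₁ e^(−t/τ₁) − τ₂ e^(−t/τ₂))/(τ₁ − τ₂)].
At t = 106.6: e^(−t/τ₁) = 1.09126e-09, e^(−t/τ₂) = 0.0660725.
C₂ = 4.325·[1 − (5.16575·1.09126e-09 − 39.2344·0.0660725)/(-34.0687)] = 4.325·0.923909 = 3.99591 mg/L.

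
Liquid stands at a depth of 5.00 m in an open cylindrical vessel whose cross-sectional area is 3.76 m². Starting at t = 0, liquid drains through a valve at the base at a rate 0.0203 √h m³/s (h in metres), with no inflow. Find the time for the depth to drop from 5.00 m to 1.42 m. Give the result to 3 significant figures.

387 s

A dh/dt = −Q_out = −0.0203 √h.
Separate and integrate: 2(√h − √h₀) = −(0.0203/A) t.
t = 2A(√h₀ − √h)/0.0203 = 2·3.76·(√5.00 − √1.42)/0.0203
  = 7.5200 × (2.2361 − 1.1916) / 0.0203 = 386.90 s.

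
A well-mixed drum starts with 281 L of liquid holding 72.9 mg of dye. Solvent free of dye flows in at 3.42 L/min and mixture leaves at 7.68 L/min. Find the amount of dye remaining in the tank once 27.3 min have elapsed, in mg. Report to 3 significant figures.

Let m(t) be the amount of dye. Volume: V(t) = V₀ + (Q_in − Q_out) t = 281 − 4.2600 t; V(27.3) = 164.70 L.
No dye enters, so dm/dt = −Q_out · (m/V).
Separate: dm/m = −Q_out dt/V(t) ⇒ ln(m/m₀) = −(Q_out/(Q_in−Q_out)) ln(V/V₀).
m = m₀ (V₀/V)^(Q_out/(Q_in−Q_out)) = 72.9 × (281/164.70)^(-1.8028) = 27.827 mg.

27.8 mg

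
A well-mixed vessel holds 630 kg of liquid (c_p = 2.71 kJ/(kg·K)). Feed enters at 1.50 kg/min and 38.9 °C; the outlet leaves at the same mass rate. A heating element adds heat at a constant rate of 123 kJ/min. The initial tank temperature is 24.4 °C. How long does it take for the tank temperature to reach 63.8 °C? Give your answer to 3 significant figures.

M c_p dT/dt = ṁ c_p (T_in − T) + Q̇.
τ = M/ṁ = 420.00 min; T_ss = T_in + Q̇/(ṁ c_p) = 69.158 °C.
T(t) = T_ss + (T₀ − T_ss) e^(−t/τ). Set T = 63.8:
e^(−t/τ) = (63.8 − 69.158)/(24.4 − 69.158) = 0.11972
t = −420.00 · ln(0.11972) = 891.50 min.

892 min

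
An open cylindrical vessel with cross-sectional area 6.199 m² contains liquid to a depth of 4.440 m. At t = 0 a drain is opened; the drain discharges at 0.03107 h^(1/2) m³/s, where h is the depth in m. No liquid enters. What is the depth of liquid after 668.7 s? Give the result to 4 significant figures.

Unsteady balance on liquid volume: A dh/dt = −0.03107 √h.
This is separable: 2 d(√h)/dt = −0.03107/A, so √h = √h₀ − (0.03107/(2A)) t.
√h = √4.440 − 0.03107·668.7/(2·6.199) = 2.10713 − 1.67580 = 0.431336.
h = 0.431336² = 0.186050 m.

0.1861 m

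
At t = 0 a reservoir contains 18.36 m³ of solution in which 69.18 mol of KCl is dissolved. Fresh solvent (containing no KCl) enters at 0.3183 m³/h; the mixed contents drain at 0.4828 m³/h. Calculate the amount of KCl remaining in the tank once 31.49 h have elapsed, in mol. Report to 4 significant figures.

26.15 mol

Total volume: dV/dt = Q_in − Q_out = -0.164500 m³/h, so V(t) = 18.36 − 0.164500 t and V(31.49) = 13.1799 m³.
Solute balance: dm/dt = 0 − Q_out C = −Q_out m/V(t).
Separate: dm/m = −Q_out dt/V(t) ⇒ ln(m/m₀) = −(Q_out/(Q_in−Q_out)) ln(V/V₀).
m = m₀ (V₀/V)^(Q_out/(Q_in−Q_out)) = 69.18 × (18.36/13.1799)^(-2.93495) = 26.1494 mol.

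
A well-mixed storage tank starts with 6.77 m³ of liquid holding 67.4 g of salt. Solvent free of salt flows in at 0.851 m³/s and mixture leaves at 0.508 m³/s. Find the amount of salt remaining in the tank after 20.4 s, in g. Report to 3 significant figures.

23.6 g

Total volume: dV/dt = Q_in − Q_out = 0.34300 m³/s, so V(t) = 6.77 + 0.34300 t and V(20.4) = 13.767 m³.
No salt enters, so dm/dt = −Q_out · (m/V).
dm/m = −Q_out dt/(V₀ + 0.34300 t); integrating gives ln(m/m₀) = −(Q_out/(Q_in−Q_out)) ln(V/V₀).
m = m₀ (V₀/V)^(Q_out/(Q_in−Q_out)) = 67.4 × (6.77/13.767)^(1.4810) = 23.557 g.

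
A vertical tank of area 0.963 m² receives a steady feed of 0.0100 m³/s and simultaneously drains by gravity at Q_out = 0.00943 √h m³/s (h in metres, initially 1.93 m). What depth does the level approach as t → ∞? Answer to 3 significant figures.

A dh/dt = Q_in − 0.00943 √h. Steady state requires inflow = outflow:
Q_in = 0.00943 √h_ss ⇒ √h_ss = 0.0100/0.00943 = 1.0604.
h_ss = 1.0604² = 1.1245 m. (Since h₀ = 1.93 m > h_ss, the level will fall toward this value.)

1.12 m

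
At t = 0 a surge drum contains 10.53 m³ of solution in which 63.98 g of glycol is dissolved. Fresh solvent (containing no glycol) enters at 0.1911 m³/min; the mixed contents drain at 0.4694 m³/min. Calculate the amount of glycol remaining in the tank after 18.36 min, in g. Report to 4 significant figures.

20.87 g

Total volume: dV/dt = Q_in − Q_out = -0.278300 m³/min, so V(t) = 10.53 − 0.278300 t and V(18.36) = 5.42041 m³.
Solute balance: dm/dt = 0 − Q_out C = −Q_out m/V(t).
dm/m = −Q_out dt/(V₀ − 0.278300 t); integrating gives ln(m/m₀) = −(Q_out/(Q_in−Q_out)) ln(V/V₀).
m = m₀ (V₀/V)^(Q_out/(Q_in−Q_out)) = 63.98 × (10.53/5.42041)^(-1.68667) = 20.8745 g.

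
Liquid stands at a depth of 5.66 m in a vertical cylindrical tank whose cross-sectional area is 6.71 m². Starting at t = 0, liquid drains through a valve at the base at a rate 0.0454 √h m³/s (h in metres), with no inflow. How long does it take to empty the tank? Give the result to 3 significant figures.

Unsteady balance on liquid volume: A dh/dt = −0.0454 √h.
Separate and integrate: 2(√h − √h₀) = −(0.0454/A) t.
Tank is empty when √h = 0: t_empty = 2A√h₀/0.0454.
t_empty = 2·6.71·√5.66/0.0454 = 13.420·2.3791/0.0454 = 703.24 s.

703 s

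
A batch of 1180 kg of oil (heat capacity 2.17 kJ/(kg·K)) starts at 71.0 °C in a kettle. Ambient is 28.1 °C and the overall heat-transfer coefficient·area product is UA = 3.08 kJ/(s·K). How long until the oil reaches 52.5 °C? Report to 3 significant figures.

469 s

Energy balance: M c_p dT/dt = −UA(T − T_amb).
τ = M c_p/UA = 831.36 s; T_ss = T_amb = 28.100 °C.
T(t) = T_ss + (T₀ − T_ss)e^(−t/τ); set T = 52.5:
t = −τ ln[(T − T_ss)/(T₀ − T_ss)] = −831.36 · ln(0.56876) = 469.13 s.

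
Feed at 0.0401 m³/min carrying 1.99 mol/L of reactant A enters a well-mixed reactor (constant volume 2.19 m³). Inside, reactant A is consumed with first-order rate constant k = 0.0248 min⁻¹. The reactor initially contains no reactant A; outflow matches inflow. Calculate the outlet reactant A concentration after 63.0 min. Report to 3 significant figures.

0.789 mol/L

Accumulation = in − out − consumed: V dC/dt = Q C_in − Q C − k V C.
dC/dt = (Q/V) C_in − (Q/V + k) C; effective rate a = Q/V + k = 0.018311 + 0.0248 = 0.043111 min⁻¹.
C_ss = Q C_in/(Q + kV) = 0.84522 mol/L; C(t) = C_ss + (C₀ − C_ss) e^(−a t).
C(63.0) = 0.84522 + (-0.84522)·e^(−0.043111·63.0) = 0.84522 + (-0.84522)·0.066141 = 0.78932 mol/L.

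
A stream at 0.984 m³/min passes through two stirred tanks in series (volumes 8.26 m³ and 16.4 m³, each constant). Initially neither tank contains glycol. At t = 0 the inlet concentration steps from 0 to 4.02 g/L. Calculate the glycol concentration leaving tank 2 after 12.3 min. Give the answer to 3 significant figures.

1.09 g/L

Time constants: τᵢ = Vᵢ/Q for each well-mixed tank.
τ₁ = 8.26/0.984 = 8.3943 min; τ₂ = 16.4/0.984 = 16.667 min.
Solving the cascade with C₁(0)=C₂(0)=0 gives C₂(t) = C_in[1 − (τ₁ e^(−t/τ₁) − τ₂ e^(−t/τ₂))/(τ₁ − τ₂)].
At t = 12.3: e^(−t/τ₁) = 0.23101, e^(−t/τ₂) = 0.47807.
C₂ = 4.02·[1 − (8.3943·0.23101 − 16.667·0.47807)/(-8.2724)] = 4.02·0.27123 = 1.0904 g/L.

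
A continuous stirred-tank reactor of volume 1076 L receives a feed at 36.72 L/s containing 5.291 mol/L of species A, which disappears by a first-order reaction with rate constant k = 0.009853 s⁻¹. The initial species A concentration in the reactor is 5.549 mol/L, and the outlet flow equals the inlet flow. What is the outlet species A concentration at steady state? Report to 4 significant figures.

4.106 mol/L

Accumulation = in − out − consumed: V dC/dt = Q C_in − Q C − k V C.
At steady state: 0 = Q C_in − (Q + kV) C_ss, so C_ss = Q C_in/(Q + kV).
C_ss = 36.72·5.291/(36.72 + 0.009853·1076) = 194.286/47.3218 = 4.10562 mol/L.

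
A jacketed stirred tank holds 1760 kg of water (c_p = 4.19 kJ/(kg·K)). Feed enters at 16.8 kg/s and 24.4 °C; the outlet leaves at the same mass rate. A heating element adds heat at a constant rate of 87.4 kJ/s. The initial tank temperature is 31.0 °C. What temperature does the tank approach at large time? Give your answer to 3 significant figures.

25.6 °C

Energy balance: M c_p dT/dt = ṁ c_p (T_in − T) + 87.4.
At steady state dT/dt = 0 ⇒ T_ss = T_in + Q̇/(ṁ c_p) = 24.4 + 87.4/(16.8·4.19) = 25.642 °C.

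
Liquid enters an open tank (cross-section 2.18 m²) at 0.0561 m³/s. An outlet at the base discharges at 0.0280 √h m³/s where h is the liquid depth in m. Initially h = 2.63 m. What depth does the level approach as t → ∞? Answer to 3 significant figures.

Level balance: A dh/dt = 0.0561 − 0.0280 √h. Setting dh/dt = 0:
Q_in = 0.0280 √h_ss ⇒ √h_ss = 0.0561/0.0280 = 2.0036.
h_ss = 2.0036² = 4.0143 m. (Since h₀ = 2.63 m < h_ss, the level will rise toward this value.)

4.01 m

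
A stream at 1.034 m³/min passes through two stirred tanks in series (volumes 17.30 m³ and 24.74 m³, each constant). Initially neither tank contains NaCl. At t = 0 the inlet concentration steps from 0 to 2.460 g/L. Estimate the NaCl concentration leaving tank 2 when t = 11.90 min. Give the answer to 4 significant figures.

Species balance on tank i: dCᵢ/dt = (Cᵢ₋₁ − Cᵢ)/τᵢ with τᵢ = Vᵢ/Q.
τ₁ = 17.30/1.034 = 16.7311 min; τ₂ = 24.74/1.034 = 23.9265 min.
Solving the cascade with C₁(0)=C₂(0)=0 gives C₂(t) = C_in[1 − (τ₁ e^(−t/τ₁) − τ₂ e^(−t/τ₂))/(τ₁ − τ₂)].
At t = 11.90: e^(−t/τ₁) = 0.491031, e^(−t/τ₂) = 0.608136.
C₂ = 2.460·[1 − (16.7311·0.491031 − 23.9265·0.608136)/(-7.19536)] = 2.460·0.119562 = 0.294123 g/L.

0.2941 g/L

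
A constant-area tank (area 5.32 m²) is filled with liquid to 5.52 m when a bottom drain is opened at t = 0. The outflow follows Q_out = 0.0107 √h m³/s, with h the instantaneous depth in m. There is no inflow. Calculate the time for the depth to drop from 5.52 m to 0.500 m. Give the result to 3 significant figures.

With no inflow, A dh/dt = −0.0107 √h.
This is separable: 2 d(√h)/dt = −0.0107/A, so √h = √h₀ − (0.0107/(2A)) t.
t = 2A(√h₀ − √h)/0.0107 = 2·5.32·(√5.52 − √0.500)/0.0107
  = 10.640 × (2.3495 − 0.70711) / 0.0107 = 1633.2 s.

1630 s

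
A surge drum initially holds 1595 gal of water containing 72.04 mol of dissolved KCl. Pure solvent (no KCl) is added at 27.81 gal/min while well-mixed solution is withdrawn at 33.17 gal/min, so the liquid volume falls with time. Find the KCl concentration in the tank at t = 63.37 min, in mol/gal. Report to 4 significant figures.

0.01304 mol/gal

Total volume: dV/dt = Q_in − Q_out = -5.36000 gal/min, so V(t) = 1595 − 5.36000 t and V(63.37) = 1255.34 gal.
Solute balance: dm/dt = 0 − Q_out C = −Q_out m/V(t).
dm/m = −Q_out dt/(V₀ − 5.36000 t); integrating gives ln(m/m₀) = −(Q_out/(Q_in−Q_out)) ln(V/V₀).
m = m₀ (V₀/V)^(Q_out/(Q_in−Q_out)) = 72.04 × (1595/1255.34)^(-6.18843) = 16.3672 mol.
C = m/V = 16.3672/1255.34 = 0.0130381 mol/gal.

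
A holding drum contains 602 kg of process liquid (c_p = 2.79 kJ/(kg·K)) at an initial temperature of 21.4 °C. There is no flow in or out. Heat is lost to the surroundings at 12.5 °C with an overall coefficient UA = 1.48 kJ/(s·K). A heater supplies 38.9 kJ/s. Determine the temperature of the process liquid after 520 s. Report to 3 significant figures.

Unsteady energy balance on the tank contents: M c_p dT/dt = −UA(T − T_amb) + Q̇.
dT/dt = (T_ss − T)/τ with T_ss = T_amb + Q̇/UA = 12.5 + 38.9/1.48 = 38.784 °C, τ = M c_p/UA = 602·2.79/1.48 = 1134.9 s.
This is linear first-order; T(t) = T_ss + (T₀ − T_ss) e^(−t/τ).
T(520) = 38.784 + (-17.384)·0.63241 = 27.790 °C.

27.8 °C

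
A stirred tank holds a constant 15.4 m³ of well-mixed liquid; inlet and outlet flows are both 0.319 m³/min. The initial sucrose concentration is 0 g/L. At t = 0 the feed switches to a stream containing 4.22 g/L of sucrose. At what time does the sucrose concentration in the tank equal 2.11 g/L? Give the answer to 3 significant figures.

33.5 min

Species balance: V dC/dt = Q(C_in − C) ⇒ τ = V/Q = 48.276 min.
C(t) = C_in + (C₀ − C_in) e^(−t/τ). Set C = 2.11 and solve for t:
e^(−t/τ) = (C − C_in)/(C₀ − C_in) = (2.11 − 4.22)/(0 − 4.22) = 0.50000
t = −τ ln(…) = 48.276 × 0.69315 = 33.462 min.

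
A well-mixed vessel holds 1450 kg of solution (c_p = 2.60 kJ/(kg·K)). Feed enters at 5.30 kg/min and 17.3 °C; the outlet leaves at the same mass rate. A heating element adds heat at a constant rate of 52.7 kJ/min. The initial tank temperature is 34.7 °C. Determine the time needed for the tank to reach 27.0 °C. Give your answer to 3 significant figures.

M c_p dT/dt = ṁ c_p (T_in − T) + Q̇.
τ = M/ṁ = 273.58 min; T_ss = T_in + Q̇/(ṁ c_p) = 21.124 °C.
T(t) = T_ss + (T₀ − T_ss) e^(−t/τ). Set T = 27.0:
e^(−t/τ) = (27.0 − 21.124)/(34.7 − 21.124) = 0.43281
t = −273.58 · ln(0.43281) = 229.12 min.

229 min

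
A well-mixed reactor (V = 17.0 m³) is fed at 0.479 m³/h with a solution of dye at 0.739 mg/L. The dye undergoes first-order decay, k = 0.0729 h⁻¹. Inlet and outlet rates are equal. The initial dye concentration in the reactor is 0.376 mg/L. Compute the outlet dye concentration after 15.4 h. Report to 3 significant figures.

0.242 mg/L

Species balance: V dC/dt = Q C_in − Q C − k V C.
This is linear with rate a = Q/V + k = 0.10108 h⁻¹.
C_ss = Q C_in/(Q + kV) = 0.20601 mg/L; C(t) = C_ss + (C₀ − C_ss) e^(−a t).
C(15.4) = 0.20601 + (0.16999)·e^(−0.10108·15.4) = 0.20601 + (0.16999)·0.21086 = 0.24185 mg/L.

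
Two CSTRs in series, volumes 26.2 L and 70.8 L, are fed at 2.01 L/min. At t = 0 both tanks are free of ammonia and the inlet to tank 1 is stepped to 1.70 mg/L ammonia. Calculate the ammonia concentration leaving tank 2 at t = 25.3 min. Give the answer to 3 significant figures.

0.528 mg/L

Each tank obeys Vᵢ dCᵢ/dt = Q(Cᵢ₋₁ − Cᵢ), so τᵢ = Vᵢ/Q.
τ₁ = 26.2/2.01 = 13.035 min; τ₂ = 70.8/2.01 = 35.224 min.
Tank 1: C₁ = C_in(1 − e^(−t/τ₁)). Tank 2 (τ₁ ≠ τ₂): C₂ = C_in[1 − (τ₁ e^(−t/τ₁) − τ₂ e^(−t/τ₂))/(τ₁ − τ₂)].
At t = 25.3: e^(−t/τ₁) = 0.14357, e^(−t/τ₂) = 0.48760.
C₂ = 1.70·[1 − (13.035·0.14357 − 35.224·0.48760)/(-22.189)] = 1.70·0.31030 = 0.52751 mg/L.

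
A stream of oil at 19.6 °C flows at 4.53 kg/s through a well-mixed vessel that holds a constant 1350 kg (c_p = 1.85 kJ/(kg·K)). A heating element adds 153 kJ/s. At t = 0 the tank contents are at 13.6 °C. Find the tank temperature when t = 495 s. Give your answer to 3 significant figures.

M c_p dT/dt = ṁ c_p (T_in − T) + Q̇.
τ = M/ṁ = 298.01 s; T_ss = T_in + Q̇/(ṁ c_p) = 19.6 + 153/(4.53·1.85) = 37.857 °C.
T approaches T_ss exponentially: T(t) = T_ss + (T₀ − T_ss) e^(−t/τ).
T(495) = 37.857 + (-24.257)·e^(−495/298.01) = 37.857 + (-24.257)·0.18995 = 33.249 °C.

33.2 °C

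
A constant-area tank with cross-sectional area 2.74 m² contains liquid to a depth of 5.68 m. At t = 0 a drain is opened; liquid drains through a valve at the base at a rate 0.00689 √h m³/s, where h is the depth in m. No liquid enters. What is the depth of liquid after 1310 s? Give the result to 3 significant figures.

With no inflow, A dh/dt = −0.00689 √h.
∫ h^(−1/2) dh = −(0.00689/A) ∫ dt, giving 2√h = 2√h₀ − (0.00689/A) t.
√h = √5.68 − 0.00689·1310/(2·2.74) = 2.3833 − 1.6471 = 0.73621.
h = 0.73621² = 0.54201 m.

0.542 m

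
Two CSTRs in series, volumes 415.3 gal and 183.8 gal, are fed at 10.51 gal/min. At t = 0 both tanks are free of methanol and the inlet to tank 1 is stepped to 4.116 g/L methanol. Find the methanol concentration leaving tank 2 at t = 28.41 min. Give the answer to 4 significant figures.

1.162 g/L

Species balance on tank i: dCᵢ/dt = (Cᵢ₋₁ − Cᵢ)/τᵢ with τᵢ = Vᵢ/Q.
τ₁ = 415.3/10.51 = 39.5147 min; τ₂ = 183.8/10.51 = 17.4881 min.
Tank 1: C₁ = C_in(1 − e^(−t/τ₁)). Tank 2 (τ₁ ≠ τ₂): C₂ = C_in[1 − (τ₁ e^(−t/τ₁) − τ₂ e^(−t/τ₂))/(τ₁ − τ₂)].
At t = 28.41: e^(−t/τ₁) = 0.487253, e^(−t/τ₂) = 0.197004.
C₂ = 4.116·[1 − (39.5147·0.487253 − 17.4881·0.197004)/(22.0266)] = 4.116·0.282303 = 1.16196 g/L.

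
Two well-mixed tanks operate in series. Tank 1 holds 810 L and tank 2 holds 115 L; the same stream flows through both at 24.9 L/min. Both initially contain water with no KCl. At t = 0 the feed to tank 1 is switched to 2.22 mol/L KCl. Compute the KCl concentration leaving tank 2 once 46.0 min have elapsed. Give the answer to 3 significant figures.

1.59 mol/L

Species balance on tank i: dCᵢ/dt = (Cᵢ₋₁ − Cᵢ)/τᵢ with τᵢ = Vᵢ/Q.
τ₁ = 810/24.9 = 32.530 min; τ₂ = 115/24.9 = 4.6185 min.
Tank 1: C₁ = C_in(1 − e^(−t/τ₁)). Tank 2 (τ₁ ≠ τ₂): C₂ = C_in[1 − (τ₁ e^(−t/τ₁) − τ₂ e^(−t/τ₂))/(τ₁ − τ₂)].
At t = 46.0: e^(−t/τ₁) = 0.24315, e^(−t/τ₂) = 4.7253e-05.
C₂ = 2.22·[1 − (32.530·0.24315 − 4.6185·4.7253e-05)/(27.912)] = 2.22·0.71662 = 1.5909 mol/L.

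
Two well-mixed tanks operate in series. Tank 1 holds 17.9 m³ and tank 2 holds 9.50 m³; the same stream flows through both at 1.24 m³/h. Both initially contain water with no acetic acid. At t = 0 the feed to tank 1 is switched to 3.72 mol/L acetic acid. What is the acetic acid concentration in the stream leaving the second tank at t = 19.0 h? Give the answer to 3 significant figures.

1.95 mol/L

Time constants: τᵢ = Vᵢ/Q for each well-mixed tank.
τ₁ = 17.9/1.24 = 14.435 h; τ₂ = 9.50/1.24 = 7.6613 h.
Tank 1: C₁ = C_in(1 − e^(−t/τ₁)). Tank 2 (τ₁ ≠ τ₂): C₂ = C_in[1 − (τ₁ e^(−t/τ₁) − τ₂ e^(−t/τ₂))/(τ₁ − τ₂)].
At t = 19.0: e^(−t/τ₁) = 0.26815, e^(−t/τ₂) = 0.083743.
C₂ = 3.72·[1 − (14.435·0.26815 − 7.6613·0.083743)/(6.7742)] = 3.72·0.52329 = 1.9466 mol/L.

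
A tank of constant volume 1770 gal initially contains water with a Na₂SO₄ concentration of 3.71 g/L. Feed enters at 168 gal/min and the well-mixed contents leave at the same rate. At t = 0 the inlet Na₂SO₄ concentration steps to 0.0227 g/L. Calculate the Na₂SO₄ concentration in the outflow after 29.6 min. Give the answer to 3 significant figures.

0.245 g/L

Mass balance on the solute (V constant): V dC/dt = Q(C_in − C).
Time constant τ = V/Q = 1770/168 = 10.536 min.
This is linear first-order; C(t) = C_in + (C₀ − C_in) e^(−t/τ).
C(29.6) = 0.0227 + (3.71 − 0.0227)·e^(−29.6/10.536) = 0.0227 + (3.6873)·0.060236 = 0.24481 g/L.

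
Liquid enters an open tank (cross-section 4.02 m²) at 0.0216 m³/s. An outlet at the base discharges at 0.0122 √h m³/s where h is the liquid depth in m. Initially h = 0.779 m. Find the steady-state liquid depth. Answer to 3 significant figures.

3.13 m

A dh/dt = Q_in − 0.0122 √h. Steady state requires inflow = outflow:
Q_in = 0.0122 √h_ss ⇒ √h_ss = 0.0216/0.0122 = 1.7705.
h_ss = 1.7705² = 3.1346 m. (Since h₀ = 0.779 m < h_ss, the level will rise toward this value.)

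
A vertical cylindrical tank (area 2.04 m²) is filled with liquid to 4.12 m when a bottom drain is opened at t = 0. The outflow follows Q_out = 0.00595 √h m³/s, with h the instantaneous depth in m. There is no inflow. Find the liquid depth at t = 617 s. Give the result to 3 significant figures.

1.28 m

Volume balance on the tank: A dh/dt = −0.00595 √h.
Separate and integrate: 2(√h − √h₀) = −(0.00595/A) t.
√h = √4.12 − 0.00595·617/(2·2.04) = 2.0298 − 0.89979 = 1.1300.
h = 1.1300² = 1.2769 m.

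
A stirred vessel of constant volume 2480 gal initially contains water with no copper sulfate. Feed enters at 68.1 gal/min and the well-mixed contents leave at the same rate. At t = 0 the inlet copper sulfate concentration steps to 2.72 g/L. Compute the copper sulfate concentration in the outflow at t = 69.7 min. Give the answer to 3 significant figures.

Transient balance on the dissolved component: V dC/dt = Q(C_in − C).
Time constant τ = V/Q = 2480/68.1 = 36.417 min.
Integrating: C(t) = C_in + (C₀ − C_in) e^(−t/τ).
C(69.7) = 2.72 + (0 − 2.72)·e^(−69.7/36.417) = 2.72 + (-2.7200)·0.14750 = 2.3188 g/L.

2.32 g/L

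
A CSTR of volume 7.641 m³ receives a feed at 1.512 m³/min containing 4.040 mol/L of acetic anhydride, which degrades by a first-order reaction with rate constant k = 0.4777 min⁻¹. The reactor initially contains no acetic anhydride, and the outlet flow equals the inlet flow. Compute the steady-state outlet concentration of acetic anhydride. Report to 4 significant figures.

Species balance: V dC/dt = Q C_in − Q C − k V C.
Steady state (dC/dt = 0): C_ss = Q C_in/(Q + kV) = C_in/(1 + kV/Q).
C_ss = 1.512·4.040/(1.512 + 0.4777·7.641) = 6.10848/5.16211 = 1.18333 mol/L.

1.183 mol/L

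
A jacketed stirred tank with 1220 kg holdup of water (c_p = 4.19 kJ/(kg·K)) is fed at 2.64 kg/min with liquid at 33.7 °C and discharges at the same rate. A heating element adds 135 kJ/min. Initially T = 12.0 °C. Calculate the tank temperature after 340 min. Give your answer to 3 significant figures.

M c_p dT/dt = ṁ c_p (T_in − T) + Q̇.
Rearrange: dT/dt = (T_ss − T)/τ with τ = M/ṁ = 462.12 min and T_ss = T_in + Q̇/(ṁ c_p) = 45.904 °C.
Solution: T(t) = T_ss + (T₀ − T_ss) e^(−t/τ).
T(340) = 45.904 + (-33.904)·e^(−340/462.12) = 45.904 + (-33.904)·0.47915 = 29.659 °C.

29.7 °C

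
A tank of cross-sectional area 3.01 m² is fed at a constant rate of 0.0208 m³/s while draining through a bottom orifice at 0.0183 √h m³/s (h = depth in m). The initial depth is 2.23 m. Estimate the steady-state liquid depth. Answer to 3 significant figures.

Level balance: A dh/dt = 0.0208 − 0.0183 √h. Setting dh/dt = 0:
Q_in = 0.0183 √h_ss ⇒ √h_ss = 0.0208/0.0183 = 1.1366.
h_ss = 1.1366² = 1.2919 m. (Since h₀ = 2.23 m > h_ss, the level will fall toward this value.)

1.29 m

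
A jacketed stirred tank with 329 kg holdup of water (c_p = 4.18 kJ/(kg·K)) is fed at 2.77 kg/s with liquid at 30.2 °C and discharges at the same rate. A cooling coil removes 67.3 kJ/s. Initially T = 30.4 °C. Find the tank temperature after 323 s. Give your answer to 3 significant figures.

M c_p dT/dt = ṁ c_p (T_in − T) − Q̇.
Rearrange: dT/dt = (T_ss − T)/τ with τ = M/ṁ = 118.77 s and T_ss = T_in − Q̇/(ṁ c_p) = 24.388 °C.
This is linear first-order; T(t) = T_ss + (T₀ − T_ss) e^(−t/τ).
T(323) = 24.388 + (6.0124)·e^(−323/118.77) = 24.388 + (6.0124)·0.065909 = 24.784 °C.

24.8 °C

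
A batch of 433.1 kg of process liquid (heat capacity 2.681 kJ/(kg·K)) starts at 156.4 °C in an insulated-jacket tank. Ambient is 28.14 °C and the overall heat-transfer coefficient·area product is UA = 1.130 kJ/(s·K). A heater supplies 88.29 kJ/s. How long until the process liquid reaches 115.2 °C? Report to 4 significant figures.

Lumped-capacitance energy balance: M c_p dT/dt = UA(T_amb − T) + Q̇.
τ = M c_p/UA = 1027.56 s; T_ss = T_amb + Q̇/UA = 28.14 + 88.29/1.130 = 106.273 °C.
T(t) = T_ss + (T₀ − T_ss)e^(−t/τ); set T = 115.2:
t = −τ ln[(T − T_ss)/(T₀ − T_ss)] = −1027.56 · ln(0.178092) = 1773.01 s.

1773 s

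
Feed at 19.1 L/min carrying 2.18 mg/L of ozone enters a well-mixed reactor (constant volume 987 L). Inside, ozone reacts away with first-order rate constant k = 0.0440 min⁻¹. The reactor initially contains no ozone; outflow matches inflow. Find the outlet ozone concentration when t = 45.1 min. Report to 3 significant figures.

Accumulation = in − out − consumed: V dC/dt = Q C_in − Q C − k V C.
dC/dt = (Q/V) C_in − (Q/V + k) C; effective rate a = Q/V + k = 0.019352 + 0.0440 = 0.063352 min⁻¹.
C_ss = Q C_in/(Q + kV) = 0.66591 mg/L; C(t) = C_ss + (C₀ − C_ss) e^(−a t).
C(45.1) = 0.66591 + (-0.66591)·e^(−0.063352·45.1) = 0.66591 + (-0.66591)·0.057432 = 0.62767 mg/L.

0.628 mg/L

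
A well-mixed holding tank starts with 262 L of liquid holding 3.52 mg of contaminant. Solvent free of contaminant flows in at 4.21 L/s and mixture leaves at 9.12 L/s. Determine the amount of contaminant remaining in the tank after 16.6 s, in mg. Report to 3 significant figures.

Total volume: dV/dt = Q_in − Q_out = -4.9100 L/s, so V(t) = 262 − 4.9100 t and V(16.6) = 180.49 L.
Species balance (pure solvent in): dm/dt = −Q_out · m/V(t).
dm/m = −Q_out dt/(V₀ − 4.9100 t); integrating gives ln(m/m₀) = −(Q_out/(Q_in−Q_out)) ln(V/V₀).
m = m₀ (V₀/V)^(Q_out/(Q_in−Q_out)) = 3.52 × (262/180.49)^(-1.8574) = 1.7617 mg.

1.76 mg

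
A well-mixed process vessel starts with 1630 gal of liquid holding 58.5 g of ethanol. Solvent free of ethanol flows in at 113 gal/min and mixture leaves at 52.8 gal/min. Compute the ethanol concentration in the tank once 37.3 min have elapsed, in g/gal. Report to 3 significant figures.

0.00706 g/gal

Let m(t) be the amount of ethanol. Volume: V(t) = V₀ + (Q_in − Q_out) t = 1630 + 60.200 t; V(37.3) = 3875.5 gal.
Species balance (pure solvent in): dm/dt = −Q_out · m/V(t).
dm/m = −Q_out dt/(V₀ + 60.200 t); integrating gives ln(m/m₀) = −(Q_out/(Q_in−Q_out)) ln(V/V₀).
m = m₀ (V₀/V)^(Q_out/(Q_in−Q_out)) = 58.5 × (1630/3875.5)^(0.87708) = 27.369 g.
C = m/V = 27.369/3875.5 = 0.0070621 g/gal.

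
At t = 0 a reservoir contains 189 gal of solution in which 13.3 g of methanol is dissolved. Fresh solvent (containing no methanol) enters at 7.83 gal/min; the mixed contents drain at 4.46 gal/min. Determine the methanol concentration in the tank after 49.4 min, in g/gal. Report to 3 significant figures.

Total volume: dV/dt = Q_in − Q_out = 3.3700 gal/min, so V(t) = 189 + 3.3700 t and V(49.4) = 355.48 gal.
Species balance (pure solvent in): dm/dt = −Q_out · m/V(t).
Separate: dm/m = −Q_out dt/V(t) ⇒ ln(m/m₀) = −(Q_out/(Q_in−Q_out)) ln(V/V₀).
m = m₀ (V₀/V)^(Q_out/(Q_in−Q_out)) = 13.3 × (189/355.48)^(1.3234) = 5.7645 g.
C = m/V = 5.7645/355.48 = 0.016216 g/gal.

0.0162 g/gal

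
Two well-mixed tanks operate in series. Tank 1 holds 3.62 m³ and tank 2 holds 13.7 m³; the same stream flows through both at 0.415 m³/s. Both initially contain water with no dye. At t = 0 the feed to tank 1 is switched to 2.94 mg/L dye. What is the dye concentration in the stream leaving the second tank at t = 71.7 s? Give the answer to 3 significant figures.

2.48 mg/L

Each tank obeys Vᵢ dCᵢ/dt = Q(Cᵢ₋₁ − Cᵢ), so τᵢ = Vᵢ/Q.
τ₁ = 3.62/0.415 = 8.7229 s; τ₂ = 13.7/0.415 = 33.012 s.
Tank 1: C₁ = C_in(1 − e^(−t/τ₁)). Tank 2 (τ₁ ≠ τ₂): C₂ = C_in[1 − (τ₁ e^(−t/τ₁) − τ₂ e^(−t/τ₂))/(τ₁ − τ₂)].
At t = 71.7: e^(−t/τ₁) = 0.00026928, e^(−t/τ₂) = 0.11396.
C₂ = 2.94·[1 − (8.7229·0.00026928 − 33.012·0.11396)/(-24.289)] = 2.94·0.84521 = 2.4849 mg/L.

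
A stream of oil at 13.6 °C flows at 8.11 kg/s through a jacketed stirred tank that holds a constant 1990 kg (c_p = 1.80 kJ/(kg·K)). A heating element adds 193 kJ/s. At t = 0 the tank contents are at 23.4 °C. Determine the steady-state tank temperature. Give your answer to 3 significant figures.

M c_p dT/dt = ṁ c_p (T_in − T) + Q̇.
At steady state dT/dt = 0 ⇒ T_ss = T_in + Q̇/(ṁ c_p) = 13.6 + 193/(8.11·1.80) = 26.821 °C.

26.8 °C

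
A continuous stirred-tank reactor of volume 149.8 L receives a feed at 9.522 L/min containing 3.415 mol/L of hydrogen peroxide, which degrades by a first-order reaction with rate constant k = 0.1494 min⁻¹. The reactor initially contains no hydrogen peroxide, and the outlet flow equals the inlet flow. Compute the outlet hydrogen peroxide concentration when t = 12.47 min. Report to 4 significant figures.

Species balance: V dC/dt = Q C_in − Q C − k V C.
dC/dt = (Q/V) C_in − (Q/V + k) C; effective rate a = Q/V + k = 0.0635648 + 0.1494 = 0.212965 min⁻¹.
C_ss = Q C_in/(Q + kV) = 1.01929 mol/L; C(t) = C_ss + (C₀ − C_ss) e^(−a t).
C(12.47) = 1.01929 + (-1.01929)·e^(−0.212965·12.47) = 1.01929 + (-1.01929)·0.0702517 = 0.947687 mol/L.

0.9477 mol/L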